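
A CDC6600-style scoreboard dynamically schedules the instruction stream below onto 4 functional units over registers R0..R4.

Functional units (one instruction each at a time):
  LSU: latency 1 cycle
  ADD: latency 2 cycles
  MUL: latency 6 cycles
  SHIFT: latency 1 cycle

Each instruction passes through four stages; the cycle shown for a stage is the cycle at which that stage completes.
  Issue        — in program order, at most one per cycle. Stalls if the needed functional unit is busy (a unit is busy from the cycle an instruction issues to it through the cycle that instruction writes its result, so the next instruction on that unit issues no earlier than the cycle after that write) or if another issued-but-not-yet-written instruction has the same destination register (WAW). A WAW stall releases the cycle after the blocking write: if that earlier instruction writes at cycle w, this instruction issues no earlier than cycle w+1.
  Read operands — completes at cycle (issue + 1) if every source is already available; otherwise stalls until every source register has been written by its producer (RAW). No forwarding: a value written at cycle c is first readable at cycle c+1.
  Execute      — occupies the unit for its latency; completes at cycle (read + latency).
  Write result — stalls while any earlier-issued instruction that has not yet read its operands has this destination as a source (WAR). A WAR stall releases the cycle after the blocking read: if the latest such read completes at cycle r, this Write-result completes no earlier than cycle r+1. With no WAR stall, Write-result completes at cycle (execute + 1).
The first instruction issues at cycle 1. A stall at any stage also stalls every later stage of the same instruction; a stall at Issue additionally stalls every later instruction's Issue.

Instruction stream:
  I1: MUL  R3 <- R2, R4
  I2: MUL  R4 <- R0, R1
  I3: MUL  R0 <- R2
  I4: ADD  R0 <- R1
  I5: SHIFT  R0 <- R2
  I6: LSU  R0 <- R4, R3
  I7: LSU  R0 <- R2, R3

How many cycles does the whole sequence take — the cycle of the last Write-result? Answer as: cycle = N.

t=1  issue I1 (MUL)
t=2  I1 read-ops
t=8  I1 finished on MUL
t=9  I1→R3
t=10  issue I2 (MUL)
t=11  I2 read-ops
t=17  I2 finished on MUL
t=18  I2→R4
t=19  issue I3 (MUL)
t=20  I3 read-ops
t=26  I3 finished on MUL
t=27  I3→R0
t=28  issue I4 (ADD)
t=29  I4 read-ops
t=31  I4 finished on ADD
t=32  I4→R0
t=33  issue I5 (SHIFT)
t=34  I5 read-ops
t=35  I5 finished on SHIFT
t=36  I5→R0
t=37  issue I6 (LSU)
t=38  I6 read-ops
t=39  I6 finished on LSU
t=40  I6→R0
t=41  issue I7 (LSU)
t=42  I7 read-ops
t=43  I7 finished on LSU
t=44  I7→R0

cycle = 44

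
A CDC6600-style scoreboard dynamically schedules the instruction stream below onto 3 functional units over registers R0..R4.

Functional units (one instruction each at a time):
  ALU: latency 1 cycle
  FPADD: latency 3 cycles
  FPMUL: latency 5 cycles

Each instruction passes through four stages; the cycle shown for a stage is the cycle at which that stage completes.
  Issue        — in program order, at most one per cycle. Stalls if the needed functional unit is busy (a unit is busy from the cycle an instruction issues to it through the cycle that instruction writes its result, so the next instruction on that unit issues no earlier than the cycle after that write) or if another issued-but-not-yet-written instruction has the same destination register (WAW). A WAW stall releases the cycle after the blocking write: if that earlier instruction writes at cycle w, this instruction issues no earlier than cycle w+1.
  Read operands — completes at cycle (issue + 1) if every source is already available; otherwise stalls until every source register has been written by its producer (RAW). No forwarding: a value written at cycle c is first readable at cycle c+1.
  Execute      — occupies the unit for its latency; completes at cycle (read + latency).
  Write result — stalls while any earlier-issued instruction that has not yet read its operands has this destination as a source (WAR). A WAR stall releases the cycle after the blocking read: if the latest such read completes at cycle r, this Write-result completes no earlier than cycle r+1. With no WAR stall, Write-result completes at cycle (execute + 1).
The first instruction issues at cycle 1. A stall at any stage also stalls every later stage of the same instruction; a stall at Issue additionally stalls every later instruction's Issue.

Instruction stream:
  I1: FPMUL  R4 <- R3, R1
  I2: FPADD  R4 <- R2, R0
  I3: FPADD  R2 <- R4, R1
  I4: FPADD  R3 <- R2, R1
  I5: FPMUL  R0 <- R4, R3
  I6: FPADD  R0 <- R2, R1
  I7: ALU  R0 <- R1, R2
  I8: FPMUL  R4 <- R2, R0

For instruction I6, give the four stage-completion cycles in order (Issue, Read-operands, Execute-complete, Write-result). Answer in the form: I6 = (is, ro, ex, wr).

cycle 1: I1 issues→FPMUL
cycle 2: I1 reads
cycle 7: I1 exec-done
cycle 8: I1 writes R4
cycle 9: I2 issues→FPADD
cycle 10: I2 reads
cycle 13: I2 exec-done
cycle 14: I2 writes R4
cycle 15: I3 issues→FPADD
cycle 16: I3 reads
cycle 19: I3 exec-done
cycle 20: I3 writes R2
cycle 21: I4 issues→FPADD
cycle 22: I4 reads | I5 issues→FPMUL
cycle 25: I4 exec-done
cycle 26: I4 writes R3
cycle 27: I5 reads
cycle 32: I5 exec-done
cycle 33: I5 writes R0
cycle 34: I6 issues→FPADD
cycle 35: I6 reads
cycle 38: I6 exec-done
cycle 39: I6 writes R0
cycle 40: I7 issues→ALU
cycle 41: I7 reads | I8 issues→FPMUL
cycle 42: I7 exec-done
cycle 43: I7 writes R0
cycle 44: I8 reads
cycle 49: I8 exec-done
cycle 50: I8 writes R4

I6 = (34, 35, 38, 39)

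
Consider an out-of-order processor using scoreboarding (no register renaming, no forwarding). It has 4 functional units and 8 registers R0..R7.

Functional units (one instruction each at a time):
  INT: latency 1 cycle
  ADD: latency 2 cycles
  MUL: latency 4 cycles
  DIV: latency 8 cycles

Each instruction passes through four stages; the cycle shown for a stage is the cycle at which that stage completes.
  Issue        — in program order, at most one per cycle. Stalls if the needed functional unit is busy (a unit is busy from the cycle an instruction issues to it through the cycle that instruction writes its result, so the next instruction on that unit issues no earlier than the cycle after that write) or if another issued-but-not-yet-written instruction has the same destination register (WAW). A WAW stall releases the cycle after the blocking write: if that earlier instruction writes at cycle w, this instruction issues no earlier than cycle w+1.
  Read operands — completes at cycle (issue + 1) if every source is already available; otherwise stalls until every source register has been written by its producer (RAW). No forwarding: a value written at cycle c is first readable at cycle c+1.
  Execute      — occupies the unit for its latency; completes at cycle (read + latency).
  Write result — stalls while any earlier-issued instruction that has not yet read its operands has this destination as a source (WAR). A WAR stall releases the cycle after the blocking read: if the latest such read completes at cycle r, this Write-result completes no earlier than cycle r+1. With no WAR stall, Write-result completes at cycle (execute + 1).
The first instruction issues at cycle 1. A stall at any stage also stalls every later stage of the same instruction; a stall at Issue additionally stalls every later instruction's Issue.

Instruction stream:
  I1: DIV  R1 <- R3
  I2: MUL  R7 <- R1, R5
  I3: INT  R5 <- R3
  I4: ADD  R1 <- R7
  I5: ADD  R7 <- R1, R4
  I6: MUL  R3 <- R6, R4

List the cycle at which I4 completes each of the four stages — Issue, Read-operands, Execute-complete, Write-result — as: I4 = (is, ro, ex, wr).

I4 = (12, 18, 20, 21)

c1: I1 dispatched to DIV
c2: I1 operands ready; I2 dispatched to MUL
c3: I3 dispatched to INT
c4: I3 operands ready
c5: I3 complete
c10: I1 complete
c11: R1←I1
c12: I2 operands ready; I4 dispatched to ADD
c13: R5←I3
c16: I2 complete
c17: R7←I2
c18: I4 operands ready
c20: I4 complete
c21: R1←I4
c22: I5 dispatched to ADD
c23: I5 operands ready; I6 dispatched to MUL
c24: I6 operands ready
c25: I5 complete
c26: R7←I5
c28: I6 complete
c29: R3←I6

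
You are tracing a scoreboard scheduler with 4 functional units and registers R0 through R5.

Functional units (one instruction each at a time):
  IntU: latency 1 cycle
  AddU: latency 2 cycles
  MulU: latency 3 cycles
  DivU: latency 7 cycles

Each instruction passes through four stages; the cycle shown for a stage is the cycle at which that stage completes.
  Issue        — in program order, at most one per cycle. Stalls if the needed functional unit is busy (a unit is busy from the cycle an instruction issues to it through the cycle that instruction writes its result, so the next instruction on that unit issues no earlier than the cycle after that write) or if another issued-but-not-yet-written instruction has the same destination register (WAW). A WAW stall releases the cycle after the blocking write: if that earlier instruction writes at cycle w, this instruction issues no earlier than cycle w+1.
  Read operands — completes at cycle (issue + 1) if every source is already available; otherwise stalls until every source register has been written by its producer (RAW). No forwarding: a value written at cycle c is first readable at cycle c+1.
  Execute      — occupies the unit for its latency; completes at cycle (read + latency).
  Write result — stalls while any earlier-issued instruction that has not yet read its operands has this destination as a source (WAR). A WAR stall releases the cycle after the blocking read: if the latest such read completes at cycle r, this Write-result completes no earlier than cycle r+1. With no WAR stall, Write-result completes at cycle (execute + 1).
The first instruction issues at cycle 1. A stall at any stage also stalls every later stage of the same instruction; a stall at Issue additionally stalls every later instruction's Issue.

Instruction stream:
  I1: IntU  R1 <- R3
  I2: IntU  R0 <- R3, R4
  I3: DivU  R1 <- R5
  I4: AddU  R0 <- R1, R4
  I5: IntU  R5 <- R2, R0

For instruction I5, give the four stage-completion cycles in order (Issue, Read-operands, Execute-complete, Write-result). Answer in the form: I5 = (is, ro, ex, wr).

I5 = (10, 20, 21, 22)

1) issue 1, read 2, done 3, write 4
2) issue 5, read 6, done 7, write 8  <struct: IntU busy until I1 writes@4>
3) issue 6, read 7, done 14, write 15
4) issue 9, read 16, done 18, write 19  <WAW R0: wait I2 write@8 / RAW R1: wait I3 write@15>
5) issue 10, read 20, done 21, write 22  <RAW R0: wait I4 write@19>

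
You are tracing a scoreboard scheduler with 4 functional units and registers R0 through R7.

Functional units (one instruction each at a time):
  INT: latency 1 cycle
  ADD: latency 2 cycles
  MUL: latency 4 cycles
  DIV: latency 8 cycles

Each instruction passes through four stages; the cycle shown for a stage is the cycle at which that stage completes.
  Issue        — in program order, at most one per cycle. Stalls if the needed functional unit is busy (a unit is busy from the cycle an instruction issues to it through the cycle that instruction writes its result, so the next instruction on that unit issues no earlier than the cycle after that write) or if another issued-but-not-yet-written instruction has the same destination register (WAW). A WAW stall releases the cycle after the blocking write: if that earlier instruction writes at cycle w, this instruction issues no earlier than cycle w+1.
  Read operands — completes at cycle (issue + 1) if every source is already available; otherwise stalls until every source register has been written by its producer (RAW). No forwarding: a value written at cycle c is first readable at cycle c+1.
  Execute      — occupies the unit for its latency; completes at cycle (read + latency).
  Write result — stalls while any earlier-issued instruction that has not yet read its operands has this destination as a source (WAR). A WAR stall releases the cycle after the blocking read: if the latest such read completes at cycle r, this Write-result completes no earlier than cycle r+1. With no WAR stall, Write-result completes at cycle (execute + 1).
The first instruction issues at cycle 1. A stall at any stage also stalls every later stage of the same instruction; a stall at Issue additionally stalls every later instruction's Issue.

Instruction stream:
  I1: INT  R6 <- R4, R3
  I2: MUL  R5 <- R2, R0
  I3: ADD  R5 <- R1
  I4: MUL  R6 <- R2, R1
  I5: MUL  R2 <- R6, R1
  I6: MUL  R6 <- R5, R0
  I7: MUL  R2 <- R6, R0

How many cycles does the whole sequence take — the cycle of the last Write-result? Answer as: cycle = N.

cycle 1: issue I1 (INT)
cycle 2: I1 read-ops | issue I2 (MUL)
cycle 3: I1 finished on INT | I2 read-ops
cycle 4: I1→R6
cycle 7: I2 finished on MUL
cycle 8: I2→R5
cycle 9: issue I3 (ADD)
cycle 10: I3 read-ops | issue I4 (MUL)
cycle 11: I4 read-ops
cycle 12: I3 finished on ADD
cycle 13: I3→R5
cycle 15: I4 finished on MUL
cycle 16: I4→R6
cycle 17: issue I5 (MUL)
cycle 18: I5 read-ops
cycle 22: I5 finished on MUL
cycle 23: I5→R2
cycle 24: issue I6 (MUL)
cycle 25: I6 read-ops
cycle 29: I6 finished on MUL
cycle 30: I6→R6
cycle 31: issue I7 (MUL)
cycle 32: I7 read-ops
cycle 36: I7 finished on MUL
cycle 37: I7→R2

cycle = 37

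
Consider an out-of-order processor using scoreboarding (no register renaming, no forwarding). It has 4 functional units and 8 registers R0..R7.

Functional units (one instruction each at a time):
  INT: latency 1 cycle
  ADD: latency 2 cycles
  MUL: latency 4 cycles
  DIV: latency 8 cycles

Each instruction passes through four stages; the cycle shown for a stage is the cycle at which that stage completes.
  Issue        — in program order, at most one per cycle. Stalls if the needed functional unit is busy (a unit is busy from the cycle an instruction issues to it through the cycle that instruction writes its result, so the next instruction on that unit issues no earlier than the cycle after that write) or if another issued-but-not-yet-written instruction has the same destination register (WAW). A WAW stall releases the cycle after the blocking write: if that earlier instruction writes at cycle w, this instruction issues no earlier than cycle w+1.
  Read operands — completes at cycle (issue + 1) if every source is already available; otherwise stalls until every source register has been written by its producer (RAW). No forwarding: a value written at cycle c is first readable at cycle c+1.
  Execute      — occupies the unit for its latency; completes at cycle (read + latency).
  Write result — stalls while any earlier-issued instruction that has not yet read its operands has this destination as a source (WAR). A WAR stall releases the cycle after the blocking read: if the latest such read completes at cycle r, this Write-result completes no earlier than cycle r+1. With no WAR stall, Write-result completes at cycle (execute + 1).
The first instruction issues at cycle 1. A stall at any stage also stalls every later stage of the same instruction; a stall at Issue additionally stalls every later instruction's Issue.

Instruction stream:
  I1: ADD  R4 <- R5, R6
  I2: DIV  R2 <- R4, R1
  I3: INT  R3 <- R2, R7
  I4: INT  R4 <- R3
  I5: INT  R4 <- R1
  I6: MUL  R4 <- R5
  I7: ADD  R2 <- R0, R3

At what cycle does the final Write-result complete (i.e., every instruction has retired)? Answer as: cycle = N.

1) issue 1, read 2, done 4, write 5
2) issue 2, read 6, done 14, write 15  <RAW R4: wait I1 write@5>
3) issue 3, read 16, done 17, write 18  <RAW R2: wait I2 write@15>
4) issue 19, read 20, done 21, write 22  <struct: INT busy until I3 writes@18>
5) issue 23, read 24, done 25, write 26  <struct: INT busy until I4 writes@22>
6) issue 27, read 28, done 32, write 33  <WAW R4: wait I5 write@26>
7) issue 28, read 29, done 31, write 32

cycle = 33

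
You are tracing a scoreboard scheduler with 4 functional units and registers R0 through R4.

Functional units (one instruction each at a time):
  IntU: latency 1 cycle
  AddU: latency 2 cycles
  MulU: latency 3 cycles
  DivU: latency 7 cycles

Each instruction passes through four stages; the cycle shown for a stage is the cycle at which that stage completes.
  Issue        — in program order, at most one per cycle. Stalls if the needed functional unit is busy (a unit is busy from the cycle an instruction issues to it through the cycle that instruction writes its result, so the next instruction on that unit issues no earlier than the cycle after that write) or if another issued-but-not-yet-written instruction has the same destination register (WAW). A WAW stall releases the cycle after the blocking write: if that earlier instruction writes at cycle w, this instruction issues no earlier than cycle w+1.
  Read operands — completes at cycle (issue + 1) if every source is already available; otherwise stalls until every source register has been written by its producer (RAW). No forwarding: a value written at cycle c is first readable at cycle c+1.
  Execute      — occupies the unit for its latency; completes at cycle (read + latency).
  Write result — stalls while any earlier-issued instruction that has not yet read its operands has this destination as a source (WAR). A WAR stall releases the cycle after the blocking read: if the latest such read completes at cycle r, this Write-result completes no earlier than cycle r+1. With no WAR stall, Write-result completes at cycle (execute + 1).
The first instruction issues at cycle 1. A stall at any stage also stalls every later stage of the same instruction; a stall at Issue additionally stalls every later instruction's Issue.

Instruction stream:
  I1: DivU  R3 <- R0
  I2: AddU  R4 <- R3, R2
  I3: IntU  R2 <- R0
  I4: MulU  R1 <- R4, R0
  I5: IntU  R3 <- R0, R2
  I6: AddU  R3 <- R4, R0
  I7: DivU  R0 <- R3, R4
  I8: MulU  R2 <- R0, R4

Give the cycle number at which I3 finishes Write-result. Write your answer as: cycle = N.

cycle = 12

t=1  I1 dispatched to DivU
t=2  I1 operands ready | I2 dispatched to AddU
t=3  I3 dispatched to IntU
t=4  I3 operands ready | I4 dispatched to MulU
t=5  I3 complete
t=9  I1 complete
t=10  R3←I1
t=11  I2 operands ready
t=12  R2←I3
t=13  I2 complete | I5 dispatched to IntU
t=14  R4←I2 | I5 operands ready
t=15  I4 operands ready | I5 complete
t=16  R3←I5
t=17  I6 dispatched to AddU
t=18  I4 complete | I6 operands ready | I7 dispatched to DivU
t=19  R1←I4
t=20  I6 complete | I8 dispatched to MulU
t=21  R3←I6
t=22  I7 operands ready
t=29  I7 complete
t=30  R0←I7
t=31  I8 operands ready
t=34  I8 complete
t=35  R2←I8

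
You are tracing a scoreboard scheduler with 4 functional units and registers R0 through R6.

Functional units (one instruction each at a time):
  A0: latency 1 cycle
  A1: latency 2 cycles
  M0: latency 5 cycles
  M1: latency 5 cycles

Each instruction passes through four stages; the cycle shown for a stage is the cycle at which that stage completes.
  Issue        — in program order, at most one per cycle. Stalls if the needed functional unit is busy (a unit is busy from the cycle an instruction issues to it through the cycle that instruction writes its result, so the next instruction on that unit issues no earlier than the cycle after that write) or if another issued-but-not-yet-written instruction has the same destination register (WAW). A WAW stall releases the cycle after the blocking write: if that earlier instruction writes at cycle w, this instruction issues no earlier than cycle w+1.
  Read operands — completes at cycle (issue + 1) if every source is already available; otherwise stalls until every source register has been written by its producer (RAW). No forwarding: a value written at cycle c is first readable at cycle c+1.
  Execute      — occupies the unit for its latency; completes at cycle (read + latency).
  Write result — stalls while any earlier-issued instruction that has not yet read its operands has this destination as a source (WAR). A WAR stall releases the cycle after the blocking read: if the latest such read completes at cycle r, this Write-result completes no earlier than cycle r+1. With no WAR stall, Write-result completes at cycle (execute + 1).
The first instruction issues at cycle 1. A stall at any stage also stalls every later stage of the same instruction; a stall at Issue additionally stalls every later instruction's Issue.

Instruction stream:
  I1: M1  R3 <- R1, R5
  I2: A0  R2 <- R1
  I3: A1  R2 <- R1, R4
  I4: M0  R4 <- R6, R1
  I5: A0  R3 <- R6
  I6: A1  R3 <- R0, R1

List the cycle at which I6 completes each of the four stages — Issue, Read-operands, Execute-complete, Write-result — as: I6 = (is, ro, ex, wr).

t=1  I1 dispatched to M1
t=2  I1 operands ready | I2 dispatched to A0
t=3  I2 operands ready
t=4  I2 complete
t=5  R2←I2
t=6  I3 dispatched to A1
t=7  I1 complete | I3 operands ready | I4 dispatched to M0
t=8  R3←I1 | I4 operands ready
t=9  I3 complete | I5 dispatched to A0
t=10  R2←I3 | I5 operands ready
t=11  I5 complete
t=12  R3←I5
t=13  I4 complete | I6 dispatched to A1
t=14  R4←I4 | I6 operands ready
t=16  I6 complete
t=17  R3←I6

I6 = (13, 14, 16, 17)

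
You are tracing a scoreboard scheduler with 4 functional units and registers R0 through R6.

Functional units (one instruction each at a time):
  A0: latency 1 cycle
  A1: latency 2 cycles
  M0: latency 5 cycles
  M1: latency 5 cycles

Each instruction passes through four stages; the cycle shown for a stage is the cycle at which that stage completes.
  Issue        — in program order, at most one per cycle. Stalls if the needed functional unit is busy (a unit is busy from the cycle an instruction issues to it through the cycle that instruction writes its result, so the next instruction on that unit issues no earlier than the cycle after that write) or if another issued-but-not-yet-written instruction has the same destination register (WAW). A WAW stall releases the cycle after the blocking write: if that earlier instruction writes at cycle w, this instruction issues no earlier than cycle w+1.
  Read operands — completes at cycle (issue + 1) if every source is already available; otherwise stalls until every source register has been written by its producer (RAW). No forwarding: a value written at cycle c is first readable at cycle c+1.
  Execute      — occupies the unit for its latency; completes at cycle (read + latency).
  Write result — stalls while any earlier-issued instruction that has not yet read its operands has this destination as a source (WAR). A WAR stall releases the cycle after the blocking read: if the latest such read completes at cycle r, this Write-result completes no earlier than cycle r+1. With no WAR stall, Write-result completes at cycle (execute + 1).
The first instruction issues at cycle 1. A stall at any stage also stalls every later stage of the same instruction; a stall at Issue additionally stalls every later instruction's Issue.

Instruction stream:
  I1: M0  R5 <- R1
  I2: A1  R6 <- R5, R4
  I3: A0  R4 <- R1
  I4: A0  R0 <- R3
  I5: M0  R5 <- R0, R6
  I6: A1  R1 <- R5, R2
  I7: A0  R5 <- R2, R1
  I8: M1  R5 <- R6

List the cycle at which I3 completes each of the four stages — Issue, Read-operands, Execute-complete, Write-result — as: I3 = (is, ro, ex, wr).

I3 = (3, 4, 5, 10)

[1] I1 dispatched to M0
[2] I1 operands ready · I2 dispatched to A1
[3] I3 dispatched to A0
[4] I3 operands ready
[5] I3 complete
[7] I1 complete
[8] R5←I1
[9] I2 operands ready
[10] R4←I3
[11] I2 complete · I4 dispatched to A0
[12] R6←I2 · I4 operands ready · I5 dispatched to M0
[13] I4 complete · I6 dispatched to A1
[14] R0←I4
[15] I5 operands ready
[20] I5 complete
[21] R5←I5
[22] I6 operands ready · I7 dispatched to A0
[24] I6 complete
[25] R1←I6
[26] I7 operands ready
[27] I7 complete
[28] R5←I7
[29] I8 dispatched to M1
[30] I8 operands ready
[35] I8 complete
[36] R5←I8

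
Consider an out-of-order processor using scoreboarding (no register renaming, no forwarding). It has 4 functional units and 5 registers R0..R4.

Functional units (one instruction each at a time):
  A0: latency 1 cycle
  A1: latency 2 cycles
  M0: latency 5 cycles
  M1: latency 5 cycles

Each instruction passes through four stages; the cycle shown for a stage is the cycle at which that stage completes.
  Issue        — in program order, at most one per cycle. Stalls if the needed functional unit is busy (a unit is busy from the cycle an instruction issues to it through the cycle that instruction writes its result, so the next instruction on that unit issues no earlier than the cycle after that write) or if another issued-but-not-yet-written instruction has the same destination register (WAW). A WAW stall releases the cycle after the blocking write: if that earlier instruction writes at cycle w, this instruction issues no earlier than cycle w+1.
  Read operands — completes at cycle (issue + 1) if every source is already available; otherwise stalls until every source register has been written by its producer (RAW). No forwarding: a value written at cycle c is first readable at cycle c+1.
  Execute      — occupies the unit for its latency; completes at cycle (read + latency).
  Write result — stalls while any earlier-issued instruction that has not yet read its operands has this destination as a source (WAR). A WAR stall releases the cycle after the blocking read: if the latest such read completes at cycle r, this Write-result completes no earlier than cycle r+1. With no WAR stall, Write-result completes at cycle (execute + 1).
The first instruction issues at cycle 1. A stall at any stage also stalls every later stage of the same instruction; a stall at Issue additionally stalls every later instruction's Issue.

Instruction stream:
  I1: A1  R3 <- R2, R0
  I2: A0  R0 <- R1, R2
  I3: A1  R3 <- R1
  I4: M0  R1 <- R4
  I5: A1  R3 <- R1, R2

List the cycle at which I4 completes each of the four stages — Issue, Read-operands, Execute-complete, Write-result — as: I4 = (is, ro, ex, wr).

I4 = (7, 8, 13, 14)

  I1 | 1 | 2 | 4 | 5
  I2 | 2 | 3 | 4 | 5
  I3 | 6 | 7 | 9 | 10   struct: A1 busy until I1 writes@5
  I4 | 7 | 8 | 13 | 14
  I5 | 11 | 15 | 17 | 18   struct: A1 busy until I3 writes@10 · RAW R1: wait I4 write@14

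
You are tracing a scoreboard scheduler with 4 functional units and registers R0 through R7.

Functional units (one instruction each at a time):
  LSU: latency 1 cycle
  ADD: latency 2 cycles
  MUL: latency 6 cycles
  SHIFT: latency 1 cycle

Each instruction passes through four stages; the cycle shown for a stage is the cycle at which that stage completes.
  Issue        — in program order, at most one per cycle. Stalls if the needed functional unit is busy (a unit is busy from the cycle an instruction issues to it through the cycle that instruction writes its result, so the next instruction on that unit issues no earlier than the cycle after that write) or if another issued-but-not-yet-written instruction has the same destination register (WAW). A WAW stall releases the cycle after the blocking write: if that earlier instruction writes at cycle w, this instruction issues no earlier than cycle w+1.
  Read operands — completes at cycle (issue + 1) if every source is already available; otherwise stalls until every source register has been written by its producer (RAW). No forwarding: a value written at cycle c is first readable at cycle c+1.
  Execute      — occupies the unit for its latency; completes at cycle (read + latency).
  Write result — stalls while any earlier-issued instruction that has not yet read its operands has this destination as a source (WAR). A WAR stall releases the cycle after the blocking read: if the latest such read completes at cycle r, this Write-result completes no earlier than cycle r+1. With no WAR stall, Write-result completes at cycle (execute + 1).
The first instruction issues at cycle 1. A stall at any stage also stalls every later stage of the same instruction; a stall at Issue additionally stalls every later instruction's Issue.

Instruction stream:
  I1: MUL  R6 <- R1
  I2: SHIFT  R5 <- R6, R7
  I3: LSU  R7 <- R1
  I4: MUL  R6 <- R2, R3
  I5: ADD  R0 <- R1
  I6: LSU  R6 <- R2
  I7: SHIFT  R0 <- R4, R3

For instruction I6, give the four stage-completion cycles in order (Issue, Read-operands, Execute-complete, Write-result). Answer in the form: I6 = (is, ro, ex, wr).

I6 = (19, 20, 21, 22)

cycle 1: I1 issues→MUL
cycle 2: I1 reads, I2 issues→SHIFT
cycle 3: I3 issues→LSU
cycle 4: I3 reads
cycle 5: I3 exec-done
cycle 8: I1 exec-done
cycle 9: I1 writes R6
cycle 10: I2 reads, I4 issues→MUL
cycle 11: I2 exec-done, I3 writes R7, I4 reads, I5 issues→ADD
cycle 12: I2 writes R5, I5 reads
cycle 14: I5 exec-done
cycle 15: I5 writes R0
cycle 17: I4 exec-done
cycle 18: I4 writes R6
cycle 19: I6 issues→LSU
cycle 20: I6 reads, I7 issues→SHIFT
cycle 21: I6 exec-done, I7 reads
cycle 22: I6 writes R6, I7 exec-done
cycle 23: I7 writes R0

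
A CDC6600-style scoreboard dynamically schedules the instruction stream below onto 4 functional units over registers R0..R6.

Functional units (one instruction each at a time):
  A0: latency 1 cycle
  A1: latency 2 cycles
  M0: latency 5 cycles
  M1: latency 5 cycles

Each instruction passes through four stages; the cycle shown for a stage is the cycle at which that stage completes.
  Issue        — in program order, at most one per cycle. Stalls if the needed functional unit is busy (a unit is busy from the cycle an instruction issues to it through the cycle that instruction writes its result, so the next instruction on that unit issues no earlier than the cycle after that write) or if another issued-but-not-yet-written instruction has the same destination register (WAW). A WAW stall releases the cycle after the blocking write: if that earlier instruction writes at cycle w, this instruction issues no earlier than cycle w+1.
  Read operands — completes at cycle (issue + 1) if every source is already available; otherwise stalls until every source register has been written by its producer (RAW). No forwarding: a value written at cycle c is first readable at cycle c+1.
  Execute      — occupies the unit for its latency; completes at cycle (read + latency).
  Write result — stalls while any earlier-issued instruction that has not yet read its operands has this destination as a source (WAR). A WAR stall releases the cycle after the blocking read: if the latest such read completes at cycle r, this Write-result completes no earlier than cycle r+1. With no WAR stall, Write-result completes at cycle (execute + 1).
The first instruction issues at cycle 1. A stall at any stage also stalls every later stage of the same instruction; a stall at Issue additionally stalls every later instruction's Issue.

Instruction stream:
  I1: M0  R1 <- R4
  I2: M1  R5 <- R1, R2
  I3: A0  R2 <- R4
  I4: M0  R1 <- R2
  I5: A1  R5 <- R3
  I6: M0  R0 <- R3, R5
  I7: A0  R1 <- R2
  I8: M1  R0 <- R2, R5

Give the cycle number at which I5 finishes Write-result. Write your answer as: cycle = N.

cycle = 20

1) issue 1, read 2, done 7, write 8
2) issue 2, read 9, done 14, write 15  <RAW R1: wait I1 write@8>
3) issue 3, read 4, done 5, write 10  <WAR R2: wait I2 read@9>
4) issue 9, read 11, done 16, write 17  <struct: M0 busy until I1 writes@8 / RAW R2: wait I3 write@10>
5) issue 16, read 17, done 19, write 20  <WAW R5: wait I2 write@15>
6) issue 18, read 21, done 26, write 27  <struct: M0 busy until I4 writes@17 / RAW R5: wait I5 write@20>
7) issue 19, read 20, done 21, write 22
8) issue 28, read 29, done 34, write 35  <WAW R0: wait I6 write@27>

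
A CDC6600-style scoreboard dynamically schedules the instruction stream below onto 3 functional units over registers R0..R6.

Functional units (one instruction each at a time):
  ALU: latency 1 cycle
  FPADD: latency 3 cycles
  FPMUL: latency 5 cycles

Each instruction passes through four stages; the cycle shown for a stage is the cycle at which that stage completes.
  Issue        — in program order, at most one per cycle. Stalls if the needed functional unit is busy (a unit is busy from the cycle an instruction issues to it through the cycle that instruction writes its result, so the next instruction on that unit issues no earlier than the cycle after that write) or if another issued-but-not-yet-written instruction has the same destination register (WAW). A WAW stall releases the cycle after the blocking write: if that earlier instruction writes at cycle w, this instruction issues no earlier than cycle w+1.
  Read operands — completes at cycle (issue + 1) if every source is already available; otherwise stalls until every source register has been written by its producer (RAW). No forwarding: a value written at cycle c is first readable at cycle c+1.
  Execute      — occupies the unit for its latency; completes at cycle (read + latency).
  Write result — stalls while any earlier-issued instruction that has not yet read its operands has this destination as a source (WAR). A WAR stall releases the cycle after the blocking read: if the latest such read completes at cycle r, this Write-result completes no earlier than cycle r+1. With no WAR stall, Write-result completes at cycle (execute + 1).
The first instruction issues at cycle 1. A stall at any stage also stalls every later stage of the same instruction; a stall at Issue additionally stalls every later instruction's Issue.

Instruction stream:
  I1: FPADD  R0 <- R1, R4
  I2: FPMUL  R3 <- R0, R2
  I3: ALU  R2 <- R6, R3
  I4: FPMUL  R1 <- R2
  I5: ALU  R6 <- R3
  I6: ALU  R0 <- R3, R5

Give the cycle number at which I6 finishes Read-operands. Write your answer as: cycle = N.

cycle = 22

[I1] 1/2/5/6
[I2] 2/7/12/13  (RAW R0: wait I1 write@6)
[I3] 3/14/15/16  (RAW R3: wait I2 write@13)
[I4] 14/17/22/23  (struct: FPMUL busy until I2 writes@13; RAW R2: wait I3 write@16)
[I5] 17/18/19/20  (struct: ALU busy until I3 writes@16)
[I6] 21/22/23/24  (struct: ALU busy until I5 writes@20)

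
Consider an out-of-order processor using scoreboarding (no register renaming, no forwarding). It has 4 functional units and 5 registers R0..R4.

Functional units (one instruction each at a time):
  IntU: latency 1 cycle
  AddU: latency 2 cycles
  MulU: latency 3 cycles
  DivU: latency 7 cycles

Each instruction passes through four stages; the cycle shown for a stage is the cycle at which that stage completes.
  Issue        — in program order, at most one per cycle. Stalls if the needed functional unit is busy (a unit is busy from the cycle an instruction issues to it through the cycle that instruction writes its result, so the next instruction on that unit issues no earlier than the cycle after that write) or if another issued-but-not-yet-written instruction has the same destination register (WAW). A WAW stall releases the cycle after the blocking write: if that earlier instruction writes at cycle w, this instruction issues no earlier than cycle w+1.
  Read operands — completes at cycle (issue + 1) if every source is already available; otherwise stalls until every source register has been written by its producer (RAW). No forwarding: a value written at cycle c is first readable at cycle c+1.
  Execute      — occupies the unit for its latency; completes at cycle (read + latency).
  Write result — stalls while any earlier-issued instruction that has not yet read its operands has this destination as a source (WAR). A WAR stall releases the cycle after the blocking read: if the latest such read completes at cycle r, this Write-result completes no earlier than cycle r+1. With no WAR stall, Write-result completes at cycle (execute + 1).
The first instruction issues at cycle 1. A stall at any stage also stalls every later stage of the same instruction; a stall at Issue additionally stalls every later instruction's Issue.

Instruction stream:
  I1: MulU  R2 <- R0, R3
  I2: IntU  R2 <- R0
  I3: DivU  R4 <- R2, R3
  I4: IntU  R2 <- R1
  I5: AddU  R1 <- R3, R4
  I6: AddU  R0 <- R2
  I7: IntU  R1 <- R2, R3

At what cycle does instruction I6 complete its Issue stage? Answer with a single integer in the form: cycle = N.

t=1  issue I1 (MulU)
t=2  I1 read-ops
t=5  I1 finished on MulU
t=6  I1→R2
t=7  issue I2 (IntU)
t=8  I2 read-ops, issue I3 (DivU)
t=9  I2 finished on IntU
t=10  I2→R2
t=11  I3 read-ops, issue I4 (IntU)
t=12  I4 read-ops, issue I5 (AddU)
t=13  I4 finished on IntU
t=14  I4→R2
t=18  I3 finished on DivU
t=19  I3→R4
t=20  I5 read-ops
t=22  I5 finished on AddU
t=23  I5→R1
t=24  issue I6 (AddU)
t=25  I6 read-ops, issue I7 (IntU)
t=26  I7 read-ops
t=27  I6 finished on AddU, I7 finished on IntU
t=28  I6→R0, I7→R1

cycle = 24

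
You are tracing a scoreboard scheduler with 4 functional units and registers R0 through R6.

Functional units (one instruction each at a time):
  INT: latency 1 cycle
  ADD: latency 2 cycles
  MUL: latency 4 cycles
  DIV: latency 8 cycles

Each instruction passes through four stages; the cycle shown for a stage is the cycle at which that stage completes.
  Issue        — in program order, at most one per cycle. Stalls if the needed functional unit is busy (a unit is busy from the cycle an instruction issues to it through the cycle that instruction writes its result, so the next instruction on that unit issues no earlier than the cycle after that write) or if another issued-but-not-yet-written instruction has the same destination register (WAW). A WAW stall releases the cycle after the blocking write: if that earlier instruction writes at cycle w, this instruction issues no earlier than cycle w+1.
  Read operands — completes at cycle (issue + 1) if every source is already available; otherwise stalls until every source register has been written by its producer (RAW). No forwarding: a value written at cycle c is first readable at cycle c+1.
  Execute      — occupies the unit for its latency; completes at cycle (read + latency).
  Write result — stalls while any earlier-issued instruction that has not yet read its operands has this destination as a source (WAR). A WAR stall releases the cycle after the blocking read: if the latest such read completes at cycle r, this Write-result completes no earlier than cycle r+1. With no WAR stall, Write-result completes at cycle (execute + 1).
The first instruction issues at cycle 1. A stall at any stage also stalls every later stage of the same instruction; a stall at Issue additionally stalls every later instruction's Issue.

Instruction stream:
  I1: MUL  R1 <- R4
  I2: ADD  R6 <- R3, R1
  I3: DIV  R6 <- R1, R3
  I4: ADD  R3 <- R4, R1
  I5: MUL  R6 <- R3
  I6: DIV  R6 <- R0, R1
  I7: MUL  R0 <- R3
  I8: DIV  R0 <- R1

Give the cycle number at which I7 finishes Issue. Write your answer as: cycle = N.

cycle 1: I1→MUL
cycle 2: I1 RO; I2→ADD
cycle 6: I1 EX
cycle 7: I1 WR R1
cycle 8: I2 RO
cycle 10: I2 EX
cycle 11: I2 WR R6
cycle 12: I3→DIV
cycle 13: I3 RO; I4→ADD
cycle 14: I4 RO
cycle 16: I4 EX
cycle 17: I4 WR R3
cycle 21: I3 EX
cycle 22: I3 WR R6
cycle 23: I5→MUL
cycle 24: I5 RO
cycle 28: I5 EX
cycle 29: I5 WR R6
cycle 30: I6→DIV
cycle 31: I6 RO; I7→MUL
cycle 32: I7 RO
cycle 36: I7 EX
cycle 37: I7 WR R0
cycle 39: I6 EX
cycle 40: I6 WR R6
cycle 41: I8→DIV
cycle 42: I8 RO
cycle 50: I8 EX
cycle 51: I8 WR R0

cycle = 31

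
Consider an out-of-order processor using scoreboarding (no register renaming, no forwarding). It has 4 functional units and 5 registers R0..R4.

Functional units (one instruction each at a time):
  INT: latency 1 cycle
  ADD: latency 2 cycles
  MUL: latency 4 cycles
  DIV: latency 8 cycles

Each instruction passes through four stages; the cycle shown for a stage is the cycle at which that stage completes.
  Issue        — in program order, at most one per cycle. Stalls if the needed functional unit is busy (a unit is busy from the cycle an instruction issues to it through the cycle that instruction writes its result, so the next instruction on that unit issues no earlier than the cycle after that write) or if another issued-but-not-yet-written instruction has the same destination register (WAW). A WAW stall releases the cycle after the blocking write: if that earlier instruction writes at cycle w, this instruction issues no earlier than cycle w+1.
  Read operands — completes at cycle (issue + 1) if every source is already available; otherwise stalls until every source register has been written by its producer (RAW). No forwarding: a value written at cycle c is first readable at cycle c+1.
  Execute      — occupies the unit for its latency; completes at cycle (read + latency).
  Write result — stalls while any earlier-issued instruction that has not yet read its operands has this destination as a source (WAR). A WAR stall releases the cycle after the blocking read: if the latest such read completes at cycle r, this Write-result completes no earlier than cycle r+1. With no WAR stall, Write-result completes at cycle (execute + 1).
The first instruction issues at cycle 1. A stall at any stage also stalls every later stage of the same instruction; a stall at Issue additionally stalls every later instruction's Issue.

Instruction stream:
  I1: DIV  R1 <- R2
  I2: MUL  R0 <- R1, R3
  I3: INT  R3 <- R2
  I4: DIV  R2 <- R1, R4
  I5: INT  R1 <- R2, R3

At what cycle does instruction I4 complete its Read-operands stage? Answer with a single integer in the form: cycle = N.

cycle = 13

[1] I1 issues→DIV
[2] I1 reads · I2 issues→MUL
[3] I3 issues→INT
[4] I3 reads
[5] I3 exec-done
[10] I1 exec-done
[11] I1 writes R1
[12] I2 reads · I4 issues→DIV
[13] I3 writes R3 · I4 reads
[14] I5 issues→INT
[16] I2 exec-done
[17] I2 writes R0
[21] I4 exec-done
[22] I4 writes R2
[23] I5 reads
[24] I5 exec-done
[25] I5 writes R1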